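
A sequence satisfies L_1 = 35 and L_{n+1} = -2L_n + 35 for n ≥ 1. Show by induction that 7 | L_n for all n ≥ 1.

Base case: L_1 = 35 = 7·5, so 7 | L_1.
Assume 7 | L_r, so L_r = 7t for some integer t.
Then L_{r+1} = -2L_r + 35 = -2·(7t) + 35 = 7(-2t + 5), so 7 | L_{r+1}.
Hence 7 | L_n for every n ≥ 1, by induction.

7 | L_n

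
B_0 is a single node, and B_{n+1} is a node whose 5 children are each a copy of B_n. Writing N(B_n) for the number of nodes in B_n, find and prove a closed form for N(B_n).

Claim: N(B_n) = (5^{n+1} − 1)/4.

Base case: N(B_0) = 1, and (5^{0+1} − 1)/4 = 1.
Assume N(B_r) = (5^{r+1} − 1)/4.
Then N(B_{r+1}) = 1 + 5N(B_r) = 1 + 5·(5^{r+1} − 1)/4 = 1 + (5^{r+2} − 5)/4 = (4 + 5^{r+2} − 5)/4 = (5^{r+2} − 1)/4.
This completes the inductive step, so N(B_n) = (5^{n+1} − 1)/4 for all n ≥ 0.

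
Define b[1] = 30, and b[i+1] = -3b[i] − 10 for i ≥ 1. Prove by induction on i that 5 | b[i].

Base case: b[1] = 30 = 5·6, so 5 | b[1].
Assume 5 | b[k], so b[k] = 5t for some integer t.
Then b[k+1] = -3b[k] − 10 = -3·(5t) − 10 = 5(-3t − 2), so 5 | b[k+1].
By induction, 5 | b[i] for all i ≥ 1.

5 | b[i]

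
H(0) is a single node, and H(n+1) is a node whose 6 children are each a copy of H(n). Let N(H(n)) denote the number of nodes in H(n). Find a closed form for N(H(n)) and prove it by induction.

Claim: N(H(n)) = (6^{n+1} − 1)/5.

Base case: N(H(0)) = 1, and (6^{0+1} − 1)/5 = 1.
Assume N(H(r)) = (6^{r+1} − 1)/5.
Then N(H(r+1)) = 1 + 6N(H(r)) = 1 + 6·(6^{r+1} − 1)/5 = 1 + (6^{r+2} − 6)/5 = (5 + 6^{r+2} − 6)/5 = (6^{r+2} − 1)/5.
Hence N(H(n)) = (6^{n+1} − 1)/5 for every n ≥ 0, by induction.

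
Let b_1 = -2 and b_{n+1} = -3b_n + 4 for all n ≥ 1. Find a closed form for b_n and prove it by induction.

Claim: b_n = (-3)^n + 1.

Base case: b_1 = -2, and (-3)^1 + 1 = -3 + 1 = -2.
Assume b_m = (-3)^m + 1 for some m ≥ 1.
Then b_{m+1} = -3b_m + 4 = -3·((-3)^m + 1) + 4 = -3·(-3)^m − 3 + 4 = (-3)^{m+1} + 1.
By induction, b_n = (-3)^n + 1 for all n ≥ 1.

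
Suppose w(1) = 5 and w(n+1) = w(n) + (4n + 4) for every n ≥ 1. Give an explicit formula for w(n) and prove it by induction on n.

Claim: w(n) = 2n^2 + 2n + 1.

Base case: w(1) = 5, and 2·1^2 + 2·1 + 1 = 5.
Assume w(j) = 2j^2 + 2j + 1.
Then w(j+1) = w(j) + (4j + 4) = (2j^2 + 2j + 1) + (4j + 4) = 2j^2 + 6j + 5,
and 2·(j+1)^2 + 2·(j+1) + 1 = 2j^2 + 6j + 5.
Hence w(n) = 2n^2 + 2n + 1 for every n ≥ 1, by induction.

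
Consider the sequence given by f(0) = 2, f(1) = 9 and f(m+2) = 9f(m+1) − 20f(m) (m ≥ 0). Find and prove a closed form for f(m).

Claim: f(m) = 4^m + 5^m.

Base cases: f(0) = 2 and 4^0 + 5^0 = 2; f(1) = 9 and 4^1 + 5^1 = 9.
Assume f(j) = 4^j + 5^j for all 0 ≤ j ≤ r, where r ≥ 1.
Then f(r+1) = 9f(r) − 20f(r−1) = 9·(4^r + 5^r) − 20·(4^{r−1} + 5^{r−1}) = (9·4 − 20)4^{r−1} + (9·5 − 20)5^{r−1} = 16·4^{r−1} + 25·5^{r−1} = 4^{r+1} + 5^{r+1}.
This completes the inductive step, so f(m) = 4^m + 5^m for all m ≥ 0.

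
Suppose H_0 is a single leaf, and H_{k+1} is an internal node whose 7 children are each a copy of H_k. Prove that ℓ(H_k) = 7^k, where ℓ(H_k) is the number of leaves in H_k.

Base case: ℓ(H_0) = 1, and 7^0 = 1.
Assume ℓ(H_m) = 7^m.
Then ℓ(H_{m+1}) = 7·ℓ(H_m) = 7·7^m = 7^{m+1}.
Hence ℓ(H_k) = 7^k for every k ≥ 0, by induction.

ℓ(H_k) = 7^k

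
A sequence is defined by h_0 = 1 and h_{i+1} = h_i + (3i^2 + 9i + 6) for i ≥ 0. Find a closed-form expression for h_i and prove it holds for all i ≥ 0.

Claim: h_i = i^3 + 3i^2 + 2i + 1.

Base case: h_0 = 1, and 0^3 + 3·0^2 + 2·0 + 1 = 1.
Assume h_k = k^3 + 3k^2 + 2k + 1.
Then h_{k+1} = h_k + (3k^2 + 9k + 6) = (k^3 + 3k^2 + 2k + 1) + (3k^2 + 9k + 6) = k^3 + 6k^2 + 11k + 7,
and (k+1)^3 + 3·(k+1)^2 + 2·(k+1) + 1 = k^3 + 6k^2 + 11k + 7.
Hence h_i = i^3 + 3i^2 + 2i + 1 for every i ≥ 0, by induction.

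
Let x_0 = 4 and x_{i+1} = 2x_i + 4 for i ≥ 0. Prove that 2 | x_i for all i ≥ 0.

Base case: x_0 = 4 = 2·2, so 2 | x_0.
Assume 2 | x_j, so x_j = 2t for some integer t.
Then x_{j+1} = 2x_j + 4 = 2·(2t) + 4 = 2(2t + 2), so 2 | x_{j+1}.
By induction, 2 | x_i for all i ≥ 0.

2 | x_i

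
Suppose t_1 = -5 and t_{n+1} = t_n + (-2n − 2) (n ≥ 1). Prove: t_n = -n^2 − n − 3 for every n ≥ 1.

Base case: t_1 = -5, and -1^2 − 1 − 3 = -5.
Assume t_m = -m^2 − m − 3.
Then t_{m+1} = t_m + (-2m − 2) = (-m^2 − m − 3) + (-2m − 2) = -m^2 − 3m − 5,
and -(m+1)^2 − (m+1) − 3 = -m^2 − 3m − 5.
This completes the inductive step, so t_n = -n^2 − n − 3 for all n ≥ 1.

t_n = -n^2 − n − 3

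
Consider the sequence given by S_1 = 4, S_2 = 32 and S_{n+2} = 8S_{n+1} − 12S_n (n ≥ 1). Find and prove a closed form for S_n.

Claim: S_n = -2^n + 6^n.

Base cases: S_1 = 4 and -2^1 + 6^1 = 4; S_2 = 32 and -2^2 + 6^2 = 32.
Assume S_j = -2^j + 6^j for all 1 ≤ j ≤ m, where m ≥ 2.
Then S_{m+1} = 8S_m − 12S_{m−1} = 8·(-2^m + 6^m) − 12·(-2^{m−1} + 6^{m−1}) = -(8·2 − 12)2^{m−1} + (8·6 − 12)6^{m−1} = -4·2^{m−1} + 36·6^{m−1} = -2^{m+1} + 6^{m+1}.
So the formula holds for m+1, and by strong induction S_n = -2^n + 6^n for all n ≥ 1.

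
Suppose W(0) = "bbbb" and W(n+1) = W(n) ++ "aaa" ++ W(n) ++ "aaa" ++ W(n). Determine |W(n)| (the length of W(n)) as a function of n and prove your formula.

Claim: |W(n)| = 7·3^n − 3.

Base case: |W(0)| = 4, and 7·3^0 − 3 = 4.
Assume |W(r)| = 7·3^r − 3.
Then |W(r+1)| = 3|W(r)| + 6 = 3(7·3^r − 3) + 6 = 7·3^{r+1} − 9 + 6 = 7·3^{r+1} − 3.
So the formula holds for r+1, and by induction |W(n)| = 7·3^n − 3 for all n ≥ 0.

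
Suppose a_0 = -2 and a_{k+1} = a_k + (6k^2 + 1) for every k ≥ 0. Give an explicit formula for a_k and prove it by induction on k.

Claim: a_k = 2k^3 − 3k^2 + 2k − 2.

Base case: a_0 = -2, and 2·0^3 − 3·0^2 + 2·0 − 2 = -2.
Assume a_m = 2m^3 − 3m^2 + 2m − 2.
Then a_{m+1} = a_m + (6m^2 + 1) = (2m^3 − 3m^2 + 2m − 2) + (6m^2 + 1) = 2m^3 + 3m^2 + 2m − 1,
and 2·(m+1)^3 − 3·(m+1)^2 + 2·(m+1) − 2 = 2m^3 + 3m^2 + 2m − 1.
By induction, a_k = 2k^3 − 3k^2 + 2k − 2 for all k ≥ 0.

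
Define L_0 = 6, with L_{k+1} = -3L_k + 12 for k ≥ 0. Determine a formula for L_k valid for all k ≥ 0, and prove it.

Claim: L_k = 3·(-3)^k + 3.

Base case: L_0 = 6, and 3·(-3)^0 + 3 = 3 + 3 = 6.
Assume L_r = 3·(-3)^r + 3 for some r ≥ 0.
Then L_{r+1} = -3L_r + 12 = -3·(3·(-3)^r + 3) + 12 = -9·(-3)^r − 9 + 12 = 3·(-3)^{r+1} + 3.
So the formula holds for r+1, and by induction L_k = 3·(-3)^k + 3 for all k ≥ 0.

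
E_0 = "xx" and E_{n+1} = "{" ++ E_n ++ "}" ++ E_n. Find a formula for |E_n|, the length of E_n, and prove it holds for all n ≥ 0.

Claim: |E_n| = 2^{n+2} − 2.

Base case: |E_0| = 2, and 2^{0+2} − 2 = 2.
Assume |E_m| = 2^{m+2} − 2.
Then |E_{m+1}| = 1 + |E_m| + 1 + |E_m| = 2|E_m| + 2 = 2(2^{m+2} − 2) + 2 = 2^{m+3} − 4 + 2 = 2^{m+3} − 2.
This completes the inductive step, so |E_n| = 2^{n+2} − 2 for all n ≥ 0.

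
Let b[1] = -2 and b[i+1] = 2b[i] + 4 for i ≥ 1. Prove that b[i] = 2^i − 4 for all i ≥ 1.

Base case: b[1] = -2, and 2^1 − 4 = 2 − 4 = -2.
Assume b[m] = 2^m − 4 for some m ≥ 1.
Then b[m+1] = 2b[m] + 4 = 2·(2^m − 4) + 4 = 2^{m+1} − 8 + 4 = 2^{m+1} − 4.
By induction, b[i] = 2^i − 4 for all i ≥ 1.

b[i] = 2^i − 4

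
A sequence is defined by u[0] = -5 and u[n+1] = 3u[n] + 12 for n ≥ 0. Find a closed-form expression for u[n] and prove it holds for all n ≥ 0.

Claim: u[n] = 3^n − 6.

Base case: u[0] = -5, and 3^0 − 6 = 1 − 6 = -5.
Assume u[k] = 3^k − 6 for some k ≥ 0.
Then u[k+1] = 3u[k] + 12 = 3·(3^k − 6) + 12 = 3^{k+1} − 18 + 12 = 3^{k+1} − 6.
Hence u[n] = 3^n − 6 for every n ≥ 0, by induction.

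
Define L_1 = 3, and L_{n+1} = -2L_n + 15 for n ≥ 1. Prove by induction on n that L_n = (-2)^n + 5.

Base case: L_1 = 3, and (-2)^1 + 5 = -2 + 5 = 3.
Assume L_j = (-2)^j + 5 for some j ≥ 1.
Then L_{j+1} = -2L_j + 15 = -2·((-2)^j + 5) + 15 = -2·(-2)^j − 10 + 15 = (-2)^{j+1} + 5.
This completes the inductive step, so L_n = (-2)^n + 5 for all n ≥ 1.

L_n = (-2)^n + 5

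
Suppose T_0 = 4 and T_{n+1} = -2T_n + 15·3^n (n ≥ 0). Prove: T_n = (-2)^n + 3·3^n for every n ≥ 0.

Base case: T_0 = 4, and (-2)^0 + 3·3^0 = 1 + 3 = 4.
Assume T_r = (-2)^r + 3·3^r for some r ≥ 0.
Then T_{r+1} = -2T_r + 15·3^r = -2·((-2)^r + 3·3^r) + 15·3^r = (-2)^{r+1} − 6·3^r + 15·3^r = (-2)^{r+1} + 9·3^r = (-2)^{r+1} + 3·3^{r+1}.
Hence T_n = (-2)^n + 3·3^n for every n ≥ 0, by induction.

T_n = (-2)^n + 3·3^n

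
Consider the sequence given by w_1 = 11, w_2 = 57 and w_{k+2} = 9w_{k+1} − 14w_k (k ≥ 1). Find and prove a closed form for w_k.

Claim: w_k = 7^k + 2·2^k.

Base cases: w_1 = 11 and 7^1 + 2·2^1 = 11; w_2 = 57 and 7^2 + 2·2^2 = 57.
Assume w_i = 7^i + 2·2^i for all 1 ≤ i ≤ j, where j ≥ 2.
Then w_{j+1} = 9w_j − 14w_{j−1} = 9·(7^j + 2·2^j) − 14·(7^{j−1} + 2·2^{j−1}) = (9·7 − 14)7^{j−1} + 2·(9·2 − 14)2^{j−1} = 49·7^{j−1} + 8·2^{j−1} = 7^{j+1} + 2·2^{j+1}.
So the formula holds for j+1, and by strong induction w_k = 7^k + 2·2^k for all k ≥ 1.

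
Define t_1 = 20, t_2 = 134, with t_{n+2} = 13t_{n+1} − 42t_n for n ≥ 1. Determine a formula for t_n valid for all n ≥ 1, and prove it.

Claim: t_n = 6^n + 2·7^n.

Base cases: t_1 = 20 and 6^1 + 2·7^1 = 20; t_2 = 134 and 6^2 + 2·7^2 = 134.
Assume t_j = 6^j + 2·7^j for all 1 ≤ j ≤ k, where k ≥ 2.
Then t_{k+1} = 13t_k − 42t_{k−1} = 13·(6^k + 2·7^k) − 42·(6^{k−1} + 2·7^{k−1}) = (13·6 − 42)6^{k−1} + 2·(13·7 − 42)7^{k−1} = 36·6^{k−1} + 98·7^{k−1} = 6^{k+1} + 2·7^{k+1}.
So the formula holds for k+1, and by strong induction t_n = 6^n + 2·7^n for all n ≥ 1.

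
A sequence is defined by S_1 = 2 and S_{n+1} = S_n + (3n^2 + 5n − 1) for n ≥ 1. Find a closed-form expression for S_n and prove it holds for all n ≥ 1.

Claim: S_n = n^3 + n^2 − 3n + 3.

Base case: S_1 = 2, and 1^3 + 1^2 − 3·1 + 3 = 2.
Assume S_k = k^3 + k^2 − 3k + 3.
Then S_{k+1} = S_k + (3k^2 + 5k − 1) = (k^3 + k^2 − 3k + 3) + (3k^2 + 5k − 1) = k^3 + 4k^2 + 2k + 2,
and (k+1)^3 + (k+1)^2 − 3·(k+1) + 3 = k^3 + 4k^2 + 2k + 2.
This completes the inductive step, so S_n = n^3 + n^2 − 3n + 3 for all n ≥ 1.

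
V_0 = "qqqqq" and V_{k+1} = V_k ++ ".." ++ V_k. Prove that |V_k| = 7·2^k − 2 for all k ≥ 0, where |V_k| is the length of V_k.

Base case: |V_0| = 5, and 7·2^0 − 2 = 5.
Assume |V_j| = 7·2^j − 2.
Then |V_{j+1}| = |V_j| + 2 + |V_j| = 2|V_j| + 2 = 2(7·2^j − 2) + 2 = 7·2^{j+1} − 4 + 2 = 7·2^{j+1} − 2.
This completes the inductive step, so |V_k| = 7·2^k − 2 for all k ≥ 0.

|V_k| = 7·2^k − 2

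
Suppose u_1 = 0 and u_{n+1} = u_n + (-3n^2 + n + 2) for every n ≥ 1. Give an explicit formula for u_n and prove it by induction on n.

Claim: u_n = -n^3 + 2n^2 + n − 2.

Base case: u_1 = 0, and -1^3 + 2·1^2 + 1 − 2 = 0.
Assume u_k = -k^3 + 2k^2 + k − 2.
Then u_{k+1} = u_k + (-3k^2 + k + 2) = (-k^3 + 2k^2 + k − 2) + (-3k^2 + k + 2) = -k^3 − k^2 + 2k,
and -(k+1)^3 + 2·(k+1)^2 + (k+1) − 2 = -k^3 − k^2 + 2k.
This completes the inductive step, so u_n = -n^3 + 2n^2 + n − 2 for all n ≥ 1.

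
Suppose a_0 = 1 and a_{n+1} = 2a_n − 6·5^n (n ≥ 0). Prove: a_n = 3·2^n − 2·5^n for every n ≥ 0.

Base case: a_0 = 1, and 3·2^0 − 2·5^0 = 3 − 2 = 1.
Assume a_k = 3·2^k − 2·5^k for some k ≥ 0.
Then a_{k+1} = 2a_k − 6·5^k = 2·(3·2^k − 2·5^k) − 6·5^k = 3·2^{k+1} − 4·5^k − 6·5^k = 3·2^{k+1} − 10·5^k = 3·2^{k+1} − 2·5^{k+1}.
Hence a_n = 3·2^n − 2·5^n for every n ≥ 0, by induction.

a_n = 3·2^n − 2·5^n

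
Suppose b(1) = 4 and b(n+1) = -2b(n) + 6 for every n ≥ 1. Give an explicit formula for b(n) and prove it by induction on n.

Claim: b(n) = -(-2)^n + 2.

Base case: b(1) = 4, and -(-2)^1 + 2 = 2 + 2 = 4.
Assume b(m) = -(-2)^m + 2 for some m ≥ 1.
Then b(m+1) = -2b(m) + 6 = -2·(-(-2)^m + 2) + 6 = 2·(-2)^m − 4 + 6 = -(-2)^{m+1} + 2.
This completes the inductive step, so b(n) = -(-2)^n + 2 for all n ≥ 1.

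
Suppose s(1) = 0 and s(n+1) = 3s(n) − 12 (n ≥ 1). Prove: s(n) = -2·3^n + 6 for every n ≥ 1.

Base case: s(1) = 0, and -2·3^1 + 6 = -6 + 6 = 0.
Assume s(k) = -2·3^k + 6 for some k ≥ 1.
Then s(k+1) = 3s(k) − 12 = 3·(-2·3^k + 6) − 12 = -6·3^k + 18 − 12 = -2·3^{k+1} + 6.
Hence s(n) = -2·3^n + 6 for every n ≥ 1, by induction.

s(n) = -2·3^n + 6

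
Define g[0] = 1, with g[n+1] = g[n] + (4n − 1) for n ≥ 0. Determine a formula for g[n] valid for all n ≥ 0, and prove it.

Claim: g[n] = 2n^2 − 3n + 1.

Base case: g[0] = 1, and 2·0^2 − 3·0 + 1 = 1.
Assume g[k] = 2k^2 − 3k + 1.
Then g[k+1] = g[k] + (4k − 1) = (2k^2 − 3k + 1) + (4k − 1) = 2k^2 + k,
and 2·(k+1)^2 − 3·(k+1) + 1 = 2k^2 + k.
Hence g[n] = 2n^2 − 3n + 1 for every n ≥ 0, by induction.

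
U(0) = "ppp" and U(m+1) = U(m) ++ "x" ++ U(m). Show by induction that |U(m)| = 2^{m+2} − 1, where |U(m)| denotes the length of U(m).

Base case: |U(0)| = 3, and 2^{0+2} − 1 = 3.
Assume |U(r)| = 2^{r+2} − 1.
Then |U(r+1)| = |U(r)| + 1 + |U(r)| = 2|U(r)| + 1 = 2(2^{r+2} − 1) + 1 = 2^{r+3} − 2 + 1 = 2^{r+3} − 1.
This completes the inductive step, so |U(m)| = 2^{m+2} − 1 for all m ≥ 0.

|U(m)| = 2^{m+2} − 1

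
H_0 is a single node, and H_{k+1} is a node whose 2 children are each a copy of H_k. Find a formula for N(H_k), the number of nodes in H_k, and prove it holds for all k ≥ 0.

Claim: N(H_k) = 2^{k+1} − 1.

Base case: N(H_0) = 1, and 2^{0+1} − 1 = 1.
Assume N(H_r) = 2^{r+1} − 1.
Then N(H_{r+1}) = 1 + 2N(H_r) = 1 + 2(2^{r+1} − 1) = 2^{r+2} − 2 + 1 = 2^{r+2} − 1.
By induction, N(H_k) = 2^{k+1} − 1 for all k ≥ 0.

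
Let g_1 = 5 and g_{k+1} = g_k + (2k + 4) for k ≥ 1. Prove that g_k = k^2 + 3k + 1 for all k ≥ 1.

Base case: g_1 = 5, and 1^2 + 3·1 + 1 = 5.
Assume g_j = j^2 + 3j + 1.
Then g_{j+1} = g_j + (2j + 4) = (j^2 + 3j + 1) + (2j + 4) = j^2 + 5j + 5,
and (j+1)^2 + 3·(j+1) + 1 = j^2 + 5j + 5.
Hence g_k = k^2 + 3k + 1 for every k ≥ 1, by induction.

g_k = k^2 + 3k + 1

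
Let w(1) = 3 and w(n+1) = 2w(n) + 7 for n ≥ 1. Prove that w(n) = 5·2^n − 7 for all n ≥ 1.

Base case: w(1) = 3, and 5·2^1 − 7 = 10 − 7 = 3.
Assume w(k) = 5·2^k − 7 for some k ≥ 1.
Then w(k+1) = 2w(k) + 7 = 2·(5·2^k − 7) + 7 = 10·2^k − 14 + 7 = 5·2^{k+1} − 7.
This completes the inductive step, so w(n) = 5·2^n − 7 for all n ≥ 1.

w(n) = 5·2^n − 7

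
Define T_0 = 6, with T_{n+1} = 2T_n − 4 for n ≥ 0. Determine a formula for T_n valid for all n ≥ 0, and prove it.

Claim: T_n = 2^{n+1} + 4.

Base case: T_0 = 6, and 2^{0+1} + 4 = 2 + 4 = 6.
Assume T_r = 2^{r+1} + 4 for some r ≥ 0.
Then T_{r+1} = 2T_r − 4 = 2·(2^{r+1} + 4) − 4 = 2^{r+2} + 8 − 4 = 2^{r+2} + 4.
So the formula holds for r+1, and by induction T_n = 2^{n+1} + 4 for all n ≥ 0.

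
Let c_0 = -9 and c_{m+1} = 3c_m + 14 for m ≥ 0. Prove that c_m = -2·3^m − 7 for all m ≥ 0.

Base case: c_0 = -9, and -2·3^0 − 7 = -2 − 7 = -9.
Assume c_r = -2·3^r − 7 for some r ≥ 0.
Then c_{r+1} = 3c_r + 14 = 3·(-2·3^r − 7) + 14 = -6·3^r − 21 + 14 = -2·3^{r+1} − 7.
By induction, c_m = -2·3^m − 7 for all m ≥ 0.

c_m = -2·3^m − 7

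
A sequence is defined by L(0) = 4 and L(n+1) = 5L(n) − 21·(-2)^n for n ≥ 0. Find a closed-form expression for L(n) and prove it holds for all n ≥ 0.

Claim: L(n) = 5^n + 3·(-2)^n.

Base case: L(0) = 4, and 5^0 + 3·(-2)^0 = 1 + 3 = 4.
Assume L(j) = 5^j + 3·(-2)^j for some j ≥ 0.
Then L(j+1) = 5L(j) − 21·(-2)^j = 5·(5^j + 3·(-2)^j) − 21·(-2)^j = 5^{j+1} + 15·(-2)^j − 21·(-2)^j = 5^{j+1} − 6·(-2)^j = 5^{j+1} + 3·(-2)^{j+1}.
By induction, L(n) = 5^n + 3·(-2)^n for all n ≥ 0.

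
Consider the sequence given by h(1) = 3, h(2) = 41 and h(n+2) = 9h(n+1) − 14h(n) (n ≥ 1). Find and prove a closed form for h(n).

Claim: h(n) = 7^n − 2·2^n.

Base cases: h(1) = 3 and 7^1 − 2·2^1 = 3; h(2) = 41 and 7^2 − 2·2^2 = 41.
Assume h(j) = 7^j − 2·2^j for all 1 ≤ j ≤ m, where m ≥ 2.
Then h(m+1) = 9h(m) − 14h(m−1) = 9·(7^m − 2·2^m) − 14·(7^{m−1} − 2·2^{m−1}) = (9·7 − 14)7^{m−1} − 2·(9·2 − 14)2^{m−1} = 49·7^{m−1} − 8·2^{m−1} = 7^{m+1} − 2·2^{m+1}.
This completes the inductive step, so h(n) = 7^n − 2·2^n for all n ≥ 1.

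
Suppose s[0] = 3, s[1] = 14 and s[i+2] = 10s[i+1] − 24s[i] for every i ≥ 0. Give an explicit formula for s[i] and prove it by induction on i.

Claim: s[i] = 6^i + 2·4^i.

Base cases: s[0] = 3 and 6^0 + 2·4^0 = 3; s[1] = 14 and 6^1 + 2·4^1 = 14.
Assume s[j] = 6^j + 2·4^j for all 0 ≤ j ≤ m, where m ≥ 1.
Then s[m+1] = 10s[m] − 24s[m−1] = 10·(6^m + 2·4^m) − 24·(6^{m−1} + 2·4^{m−1}) = (10·6 − 24)6^{m−1} + 2·(10·4 − 24)4^{m−1} = 36·6^{m−1} + 32·4^{m−1} = 6^{m+1} + 2·4^{m+1}.
Hence s[i] = 6^i + 2·4^i for every i ≥ 0, by strong induction.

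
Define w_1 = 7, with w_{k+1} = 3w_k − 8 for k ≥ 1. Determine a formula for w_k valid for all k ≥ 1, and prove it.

Claim: w_k = 3^k + 4.

Base case: w_1 = 7, and 3^1 + 4 = 3 + 4 = 7.
Assume w_r = 3^r + 4 for some r ≥ 1.
Then w_{r+1} = 3w_r − 8 = 3·(3^r + 4) − 8 = 3^{r+1} + 12 − 8 = 3^{r+1} + 4.
Hence w_k = 3^k + 4 for every k ≥ 1, by induction.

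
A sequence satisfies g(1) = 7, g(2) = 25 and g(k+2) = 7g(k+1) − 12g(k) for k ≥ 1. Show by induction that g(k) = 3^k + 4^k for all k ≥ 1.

Base cases: g(1) = 7 and 3^1 + 4^1 = 7; g(2) = 25 and 3^2 + 4^2 = 25.
Assume g(i) = 3^i + 4^i for all 1 ≤ i ≤ j, where j ≥ 2.
Then g(j+1) = 7g(j) − 12g(j−1) = 7·(3^j + 4^j) − 12·(3^{j−1} + 4^{j−1}) = (7·3 − 12)3^{j−1} + (7·4 − 12)4^{j−1} = 9·3^{j−1} + 16·4^{j−1} = 3^{j+1} + 4^{j+1}.
By strong induction, g(k) = 3^k + 4^k for all k ≥ 1.

g(k) = 3^k + 4^k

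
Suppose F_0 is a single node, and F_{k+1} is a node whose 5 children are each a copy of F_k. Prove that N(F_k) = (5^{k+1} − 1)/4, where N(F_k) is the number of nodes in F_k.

Base case: N(F_0) = 1, and (5^{0+1} − 1)/4 = 1.
Assume N(F_r) = (5^{r+1} − 1)/4.
Then N(F_{r+1}) = 1 + 5N(F_r) = 1 + 5·(5^{r+1} − 1)/4 = 1 + (5^{r+2} − 5)/4 = (4 + 5^{r+2} − 5)/4 = (5^{r+2} − 1)/4.
Hence N(F_k) = (5^{k+1} − 1)/4 for every k ≥ 0, by induction.

N(F_k) = (5^{k+1} − 1)/4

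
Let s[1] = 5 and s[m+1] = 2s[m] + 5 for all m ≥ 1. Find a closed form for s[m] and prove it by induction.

Claim: s[m] = 5·2^m − 5.

Base case: s[1] = 5, and 5·2^1 − 5 = 10 − 5 = 5.
Assume s[j] = 5·2^j − 5 for some j ≥ 1.
Then s[j+1] = 2s[j] + 5 = 2·(5·2^j − 5) + 5 = 10·2^j − 10 + 5 = 5·2^{j+1} − 5.
By induction, s[m] = 5·2^m − 5 for all m ≥ 1.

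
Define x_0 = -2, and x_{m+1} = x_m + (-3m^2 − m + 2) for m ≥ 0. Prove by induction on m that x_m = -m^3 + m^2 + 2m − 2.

Base case: x_0 = -2, and -0^3 + 0^2 + 2·0 − 2 = -2.
Assume x_r = -r^3 + r^2 + 2r − 2.
Then x_{r+1} = x_r + (-3r^2 − r + 2) = (-r^3 + r^2 + 2r − 2) + (-3r^2 − r + 2) = -r^3 − 2r^2 + r,
and -(r+1)^3 + (r+1)^2 + 2·(r+1) − 2 = -r^3 − 2r^2 + r.
This completes the inductive step, so x_m = -m^3 + m^2 + 2m − 2 for all m ≥ 0.

x_m = -m^3 + m^2 + 2m − 2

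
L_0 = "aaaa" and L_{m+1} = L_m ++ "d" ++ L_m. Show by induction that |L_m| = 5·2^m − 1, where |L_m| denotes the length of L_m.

Base case: |L_0| = 4, and 5·2^0 − 1 = 4.
Assume |L_r| = 5·2^r − 1.
Then |L_{r+1}| = |L_r| + 1 + |L_r| = 2|L_r| + 1 = 2(5·2^r − 1) + 1 = 5·2^{r+1} − 2 + 1 = 5·2^{r+1} − 1.
This completes the inductive step, so |L_m| = 5·2^m − 1 for all m ≥ 0.

|L_m| = 5·2^m − 1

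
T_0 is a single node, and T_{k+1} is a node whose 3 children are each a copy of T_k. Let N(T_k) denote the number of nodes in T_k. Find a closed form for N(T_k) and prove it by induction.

Claim: N(T_k) = (3^{k+1} − 1)/2.

Base case: N(T_0) = 1, and (3^{0+1} − 1)/2 = 1.
Assume N(T_m) = (3^{m+1} − 1)/2.
Then N(T_{m+1}) = 1 + 3N(T_m) = 1 + 3·(3^{m+1} − 1)/2 = 1 + (3^{m+2} − 3)/2 = (2 + 3^{m+2} − 3)/2 = (3^{m+2} − 1)/2.
Hence N(T_k) = (3^{k+1} − 1)/2 for every k ≥ 0, by induction.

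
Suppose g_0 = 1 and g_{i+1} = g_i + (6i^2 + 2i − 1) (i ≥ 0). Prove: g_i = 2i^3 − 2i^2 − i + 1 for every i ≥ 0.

Base case: g_0 = 1, and 2·0^3 − 2·0^2 − 0 + 1 = 1.
Assume g_r = 2r^3 − 2r^2 − r + 1.
Then g_{r+1} = g_r + (6r^2 + 2r − 1) = (2r^3 − 2r^2 − r + 1) + (6r^2 + 2r − 1) = 2r^3 + 4r^2 + r,
and 2·(r+1)^3 − 2·(r+1)^2 − (r+1) + 1 = 2r^3 + 4r^2 + r.
By induction, g_i = 2i^3 − 2i^2 − i + 1 for all i ≥ 0.

g_i = 2i^3 − 2i^2 − i + 1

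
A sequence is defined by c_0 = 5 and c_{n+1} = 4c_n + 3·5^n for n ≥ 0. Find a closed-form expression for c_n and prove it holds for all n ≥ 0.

Claim: c_n = 2·4^n + 3·5^n.

Base case: c_0 = 5, and 2·4^0 + 3·5^0 = 2 + 3 = 5.
Assume c_k = 2·4^k + 3·5^k for some k ≥ 0.
Then c_{k+1} = 4c_k + 3·5^k = 4·(2·4^k + 3·5^k) + 3·5^k = 2·4^{k+1} + 12·5^k + 3·5^k = 2·4^{k+1} + 15·5^k = 2·4^{k+1} + 3·5^{k+1}.
Hence c_n = 2·4^n + 3·5^n for every n ≥ 0, by induction.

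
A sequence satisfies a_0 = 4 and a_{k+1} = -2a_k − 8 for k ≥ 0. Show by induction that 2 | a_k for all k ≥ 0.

Base case: a_0 = 4 = 2·2, so 2 | a_0.
Assume 2 | a_j, so a_j = 2t for some integer t.
Then a_{j+1} = -2a_j − 8 = -2·(2t) − 8 = 2(-2t − 4), so 2 | a_{j+1}.
Hence 2 | a_k for every k ≥ 0, by induction.

2 | a_k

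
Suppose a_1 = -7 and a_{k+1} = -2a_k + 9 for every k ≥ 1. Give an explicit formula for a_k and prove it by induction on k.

Claim: a_k = 5·(-2)^k + 3.

Base case: a_1 = -7, and 5·(-2)^1 + 3 = -10 + 3 = -7.
Assume a_m = 5·(-2)^m + 3 for some m ≥ 1.
Then a_{m+1} = -2a_m + 9 = -2·(5·(-2)^m + 3) + 9 = -10·(-2)^m − 6 + 9 = 5·(-2)^{m+1} + 3.
This completes the inductive step, so a_k = 5·(-2)^k + 3 for all k ≥ 1.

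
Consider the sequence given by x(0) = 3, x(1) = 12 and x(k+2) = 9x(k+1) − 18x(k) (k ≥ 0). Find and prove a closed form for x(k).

Claim: x(k) = 2·3^k + 6^k.

Base cases: x(0) = 3 and 2·3^0 + 6^0 = 3; x(1) = 12 and 2·3^1 + 6^1 = 12.
Assume x(j) = 2·3^j + 6^j for all 0 ≤ j ≤ m, where m ≥ 1.
Then x(m+1) = 9x(m) − 18x(m−1) = 9·(2·3^m + 6^m) − 18·(2·3^{m−1} + 6^{m−1}) = 2·(9·3 − 18)3^{m−1} + (9·6 − 18)6^{m−1} = 18·3^{m−1} + 36·6^{m−1} = 2·3^{m+1} + 6^{m+1}.
This completes the inductive step, so x(k) = 2·3^k + 6^k for all k ≥ 0.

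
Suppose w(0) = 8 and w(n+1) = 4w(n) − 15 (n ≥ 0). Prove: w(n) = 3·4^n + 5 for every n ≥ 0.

Base case: w(0) = 8, and 3·4^0 + 5 = 3 + 5 = 8.
Assume w(j) = 3·4^j + 5 for some j ≥ 0.
Then w(j+1) = 4w(j) − 15 = 4·(3·4^j + 5) − 15 = 12·4^j + 20 − 15 = 3·4^{j+1} + 5.
Hence w(n) = 3·4^n + 5 for every n ≥ 0, by induction.

w(n) = 3·4^n + 5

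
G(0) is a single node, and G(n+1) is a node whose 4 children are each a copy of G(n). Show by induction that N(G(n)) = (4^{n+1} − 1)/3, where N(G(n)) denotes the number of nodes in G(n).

Base case: N(G(0)) = 1, and (4^{0+1} − 1)/3 = 1.
Assume N(G(j)) = (4^{j+1} − 1)/3.
Then N(G(j+1)) = 1 + 4N(G(j)) = 1 + 4·(4^{j+1} − 1)/3 = 1 + (4^{j+2} − 4)/3 = (3 + 4^{j+2} − 4)/3 = (4^{j+2} − 1)/3.
This completes the inductive step, so N(G(n)) = (4^{n+1} − 1)/3 for all n ≥ 0.

N(G(n)) = (4^{n+1} − 1)/3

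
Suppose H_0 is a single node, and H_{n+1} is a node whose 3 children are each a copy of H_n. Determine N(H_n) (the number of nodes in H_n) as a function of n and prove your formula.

Claim: N(H_n) = (3^{n+1} − 1)/2.

Base case: N(H_0) = 1, and (3^{0+1} − 1)/2 = 1.
Assume N(H_r) = (3^{r+1} − 1)/2.
Then N(H_{r+1}) = 1 + 3N(H_r) = 1 + 3·(3^{r+1} − 1)/2 = 1 + (3^{r+2} − 3)/2 = (2 + 3^{r+2} − 3)/2 = (3^{r+2} − 1)/2.
Hence N(H_n) = (3^{n+1} − 1)/2 for every n ≥ 0, by induction.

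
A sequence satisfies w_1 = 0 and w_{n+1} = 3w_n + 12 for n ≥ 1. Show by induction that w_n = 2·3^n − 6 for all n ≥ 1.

Base case: w_1 = 0, and 2·3^1 − 6 = 6 − 6 = 0.
Assume w_j = 2·3^j − 6 for some j ≥ 1.
Then w_{j+1} = 3w_j + 12 = 3·(2·3^j − 6) + 12 = 6·3^j − 18 + 12 = 2·3^{j+1} − 6.
Hence w_n = 2·3^n − 6 for every n ≥ 1, by induction.

w_n = 2·3^n − 6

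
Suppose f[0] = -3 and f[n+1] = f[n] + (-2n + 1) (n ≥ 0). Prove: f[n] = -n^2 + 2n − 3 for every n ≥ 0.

Base case: f[0] = -3, and -0^2 + 2·0 − 3 = -3.
Assume f[r] = -r^2 + 2r − 3.
Then f[r+1] = f[r] + (-2r + 1) = (-r^2 + 2r − 3) + (-2r + 1) = -r^2 − 2,
and -(r+1)^2 + 2·(r+1) − 3 = -r^2 − 2.
By induction, f[n] = -n^2 + 2n − 3 for all n ≥ 0.

f[n] = -n^2 + 2n − 3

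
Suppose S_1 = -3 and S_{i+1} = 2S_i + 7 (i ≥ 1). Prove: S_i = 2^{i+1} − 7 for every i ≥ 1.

Base case: S_1 = -3, and 2^{1+1} − 7 = 4 − 7 = -3.
Assume S_m = 2^{m+1} − 7 for some m ≥ 1.
Then S_{m+1} = 2S_m + 7 = 2·(2^{m+1} − 7) + 7 = 2^{m+2} − 14 + 7 = 2^{m+2} − 7.
By induction, S_i = 2^{i+1} − 7 for all i ≥ 1.

S_i = 2^{i+1} − 7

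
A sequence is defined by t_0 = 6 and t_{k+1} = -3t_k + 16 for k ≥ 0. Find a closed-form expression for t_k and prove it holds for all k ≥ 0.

Claim: t_k = 2·(-3)^k + 4.

Base case: t_0 = 6, and 2·(-3)^0 + 4 = 2 + 4 = 6.
Assume t_j = 2·(-3)^j + 4 for some j ≥ 0.
Then t_{j+1} = -3t_j + 16 = -3·(2·(-3)^j + 4) + 16 = -6·(-3)^j − 12 + 16 = 2·(-3)^{j+1} + 4.
By induction, t_k = 2·(-3)^k + 4 for all k ≥ 0.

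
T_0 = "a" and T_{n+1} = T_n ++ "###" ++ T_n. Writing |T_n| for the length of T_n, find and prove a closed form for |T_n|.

Claim: |T_n| = 2^{n+2} − 3.

Base case: |T_0| = 1, and 2^{0+2} − 3 = 1.
Assume |T_k| = 2^{k+2} − 3.
Then |T_{k+1}| = |T_k| + 3 + |T_k| = 2|T_k| + 3 = 2(2^{k+2} − 3) + 3 = 2^{k+3} − 6 + 3 = 2^{k+3} − 3.
Hence |T_n| = 2^{n+2} − 3 for every n ≥ 0, by induction.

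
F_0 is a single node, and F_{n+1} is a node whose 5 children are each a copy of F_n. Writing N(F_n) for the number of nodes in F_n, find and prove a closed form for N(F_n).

Claim: N(F_n) = (5^{n+1} − 1)/4.

Base case: N(F_0) = 1, and (5^{0+1} − 1)/4 = 1.
Assume N(F_r) = (5^{r+1} − 1)/4.
Then N(F_{r+1}) = 1 + 5N(F_r) = 1 + 5·(5^{r+1} − 1)/4 = 1 + (5^{r+2} − 5)/4 = (4 + 5^{r+2} − 5)/4 = (5^{r+2} − 1)/4.
This completes the inductive step, so N(F_n) = (5^{n+1} − 1)/4 for all n ≥ 0.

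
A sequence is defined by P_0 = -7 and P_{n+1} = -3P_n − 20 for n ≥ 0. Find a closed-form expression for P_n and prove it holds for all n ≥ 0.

Claim: P_n = -2·(-3)^n − 5.

Base case: P_0 = -7, and -2·(-3)^0 − 5 = -2 − 5 = -7.
Assume P_k = -2·(-3)^k − 5 for some k ≥ 0.
Then P_{k+1} = -3P_k − 20 = -3·(-2·(-3)^k − 5) − 20 = 6·(-3)^k + 15 − 20 = -2·(-3)^{k+1} − 5.
So the formula holds for k+1, and by induction P_n = -2·(-3)^n − 5 for all n ≥ 0.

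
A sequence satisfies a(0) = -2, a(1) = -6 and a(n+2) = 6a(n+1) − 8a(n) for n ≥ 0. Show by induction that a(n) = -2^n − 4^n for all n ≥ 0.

Base cases: a(0) = -2 and -2^0 − 4^0 = -2; a(1) = -6 and -2^1 − 4^1 = -6.
Assume a(j) = -2^j − 4^j for all 0 ≤ j ≤ k, where k ≥ 1.
Then a(k+1) = 6a(k) − 8a(k−1) = 6·(-2^k − 4^k) − 8·(-2^{k−1} − 4^{k−1}) = -(6·2 − 8)2^{k−1} − (6·4 − 8)4^{k−1} = -4·2^{k−1} − 16·4^{k−1} = -2^{k+1} − 4^{k+1}.
So the formula holds for k+1, and by strong induction a(n) = -2^n − 4^n for all n ≥ 0.

a(n) = -2^n − 4^n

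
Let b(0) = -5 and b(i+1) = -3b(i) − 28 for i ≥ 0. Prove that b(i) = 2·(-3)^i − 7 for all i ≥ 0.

Base case: b(0) = -5, and 2·(-3)^0 − 7 = 2 − 7 = -5.
Assume b(m) = 2·(-3)^m − 7 for some m ≥ 0.
Then b(m+1) = -3b(m) − 28 = -3·(2·(-3)^m − 7) − 28 = -6·(-3)^m + 21 − 28 = 2·(-3)^{m+1} − 7.
This completes the inductive step, so b(i) = 2·(-3)^i − 7 for all i ≥ 0.

b(i) = 2·(-3)^i − 7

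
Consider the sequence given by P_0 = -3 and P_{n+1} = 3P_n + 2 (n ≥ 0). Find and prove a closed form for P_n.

Claim: P_n = -2·3^n − 1.

Base case: P_0 = -3, and -2·3^0 − 1 = -2 − 1 = -3.
Assume P_j = -2·3^j − 1 for some j ≥ 0.
Then P_{j+1} = 3P_j + 2 = 3·(-2·3^j − 1) + 2 = -6·3^j − 3 + 2 = -2·3^{j+1} − 1.
Hence P_n = -2·3^n − 1 for every n ≥ 0, by induction.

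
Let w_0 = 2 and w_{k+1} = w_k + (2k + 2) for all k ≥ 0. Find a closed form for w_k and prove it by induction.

Claim: w_k = k^2 + k + 2.

Base case: w_0 = 2, and 0^2 + 0 + 2 = 2.
Assume w_j = j^2 + j + 2.
Then w_{j+1} = w_j + (2j + 2) = (j^2 + j + 2) + (2j + 2) = j^2 + 3j + 4,
and (j+1)^2 + (j+1) + 2 = j^2 + 3j + 4.
This completes the inductive step, so w_k = k^2 + k + 2 for all k ≥ 0.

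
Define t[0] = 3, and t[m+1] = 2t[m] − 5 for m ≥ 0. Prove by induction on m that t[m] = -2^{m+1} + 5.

Base case: t[0] = 3, and -2^{0+1} + 5 = -2 + 5 = 3.
Assume t[k] = -2^{k+1} + 5 for some k ≥ 0.
Then t[k+1] = 2t[k] − 5 = 2·(-2^{k+1} + 5) − 5 = -2^{k+2} + 10 − 5 = -2^{k+2} + 5.
This completes the inductive step, so t[m] = -2^{m+1} + 5 for all m ≥ 0.

t[m] = -2^{m+1} + 5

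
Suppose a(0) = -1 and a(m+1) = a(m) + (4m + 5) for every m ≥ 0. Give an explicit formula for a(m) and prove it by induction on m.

Claim: a(m) = 2m^2 + 3m − 1.

Base case: a(0) = -1, and 2·0^2 + 3·0 − 1 = -1.
Assume a(j) = 2j^2 + 3j − 1.
Then a(j+1) = a(j) + (4j + 5) = (2j^2 + 3j − 1) + (4j + 5) = 2j^2 + 7j + 4,
and 2·(j+1)^2 + 3·(j+1) − 1 = 2j^2 + 7j + 4.
Hence a(m) = 2m^2 + 3m − 1 for every m ≥ 0, by induction.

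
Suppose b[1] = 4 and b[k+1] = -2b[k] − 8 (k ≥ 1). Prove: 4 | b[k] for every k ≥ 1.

Base case: b[1] = 4 = 4·1, so 4 | b[1].
Assume 4 | b[j], so b[j] = 4t for some integer t.
Then b[j+1] = -2b[j] − 8 = -2·(4t) − 8 = 4(-2t − 2), so 4 | b[j+1].
This completes the inductive step, so 4 | b[k] for all k ≥ 1.

4 | b[k]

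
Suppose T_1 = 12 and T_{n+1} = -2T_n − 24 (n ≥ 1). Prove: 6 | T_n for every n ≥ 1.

Base case: T_1 = 12 = 6·2, so 6 | T_1.
Assume 6 | T_r, so T_r = 6t for some integer t.
Then T_{r+1} = -2T_r − 24 = -2·(6t) − 24 = 6(-2t − 4), so 6 | T_{r+1}.
By induction, 6 | T_n for all n ≥ 1.

6 | T_n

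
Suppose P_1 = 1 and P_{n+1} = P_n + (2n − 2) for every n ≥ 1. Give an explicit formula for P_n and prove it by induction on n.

Claim: P_n = n^2 − 3n + 3.

Base case: P_1 = 1, and 1^2 − 3·1 + 3 = 1.
Assume P_j = j^2 − 3j + 3.
Then P_{j+1} = P_j + (2j − 2) = (j^2 − 3j + 3) + (2j − 2) = j^2 − j + 1,
and (j+1)^2 − 3·(j+1) + 3 = j^2 − j + 1.
Hence P_n = n^2 − 3n + 3 for every n ≥ 1, by induction.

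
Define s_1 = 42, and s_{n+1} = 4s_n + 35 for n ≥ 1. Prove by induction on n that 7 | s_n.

Base case: s_1 = 42 = 7·6, so 7 | s_1.
Assume 7 | s_j, so s_j = 7t for some integer t.
Then s_{j+1} = 4s_j + 35 = 4·(7t) + 35 = 7(4t + 5), so 7 | s_{j+1}.
By induction, 7 | s_n for all n ≥ 1.

7 | s_n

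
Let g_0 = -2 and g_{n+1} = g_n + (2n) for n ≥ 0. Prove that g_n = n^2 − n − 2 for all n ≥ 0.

Base case: g_0 = -2, and 0^2 − 0 − 2 = -2.
Assume g_r = r^2 − r − 2.
Then g_{r+1} = g_r + (2r) = (r^2 − r − 2) + (2r) = r^2 + r − 2,
and (r+1)^2 − (r+1) − 2 = r^2 + r − 2.
This completes the inductive step, so g_n = n^2 − n − 2 for all n ≥ 0.

g_n = n^2 − n − 2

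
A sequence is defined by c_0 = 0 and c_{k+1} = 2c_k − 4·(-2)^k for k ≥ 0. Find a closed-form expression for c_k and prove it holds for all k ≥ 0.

Claim: c_k = -2^k + (-2)^k.

Base case: c_0 = 0, and -2^0 + (-2)^0 = -1 + 1 = 0.
Assume c_j = -2^j + (-2)^j for some j ≥ 0.
Then c_{j+1} = 2c_j − 4·(-2)^j = 2·(-2^j + (-2)^j) − 4·(-2)^j = -2^{j+1} + 2·(-2)^j − 4·(-2)^j = -2^{j+1} − 2·(-2)^j = -2^{j+1} + (-2)^{j+1}.
This completes the inductive step, so c_k = -2^k + (-2)^k for all k ≥ 0.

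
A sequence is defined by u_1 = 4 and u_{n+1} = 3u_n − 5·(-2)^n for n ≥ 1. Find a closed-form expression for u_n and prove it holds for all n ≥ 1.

Claim: u_n = 2·3^n + (-2)^n.

Base case: u_1 = 4, and 2·3^1 + (-2)^1 = 6 − 2 = 4.
Assume u_r = 2·3^r + (-2)^r for some r ≥ 1.
Then u_{r+1} = 3u_r − 5·(-2)^r = 3·(2·3^r + (-2)^r) − 5·(-2)^r = 2·3^{r+1} + 3·(-2)^r − 5·(-2)^r = 2·3^{r+1} − 2·(-2)^r = 2·3^{r+1} + (-2)^{r+1}.
So the formula holds for r+1, and by induction u_n = 2·3^n + (-2)^n for all n ≥ 1.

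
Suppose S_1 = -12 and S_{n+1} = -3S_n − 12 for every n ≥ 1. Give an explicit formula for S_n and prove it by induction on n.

Claim: S_n = 3·(-3)^n − 3.

Base case: S_1 = -12, and 3·(-3)^1 − 3 = -9 − 3 = -12.
Assume S_r = 3·(-3)^r − 3 for some r ≥ 1.
Then S_{r+1} = -3S_r − 12 = -3·(3·(-3)^r − 3) − 12 = -9·(-3)^r + 9 − 12 = 3·(-3)^{r+1} − 3.
This completes the inductive step, so S_n = 3·(-3)^n − 3 for all n ≥ 1.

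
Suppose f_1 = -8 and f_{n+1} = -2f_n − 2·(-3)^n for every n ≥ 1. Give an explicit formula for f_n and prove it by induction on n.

Claim: f_n = (-2)^n + 2·(-3)^n.

Base case: f_1 = -8, and (-2)^1 + 2·(-3)^1 = -2 − 6 = -8.
Assume f_r = (-2)^r + 2·(-3)^r for some r ≥ 1.
Then f_{r+1} = -2f_r − 2·(-3)^r = -2·((-2)^r + 2·(-3)^r) − 2·(-3)^r = (-2)^{r+1} − 4·(-3)^r − 2·(-3)^r = (-2)^{r+1} − 6·(-3)^r = (-2)^{r+1} + 2·(-3)^{r+1}.
Hence f_n = (-2)^n + 2·(-3)^n for every n ≥ 1, by induction.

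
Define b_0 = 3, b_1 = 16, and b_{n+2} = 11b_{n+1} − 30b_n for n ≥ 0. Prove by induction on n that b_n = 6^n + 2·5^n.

Base cases: b_0 = 3 and 6^0 + 2·5^0 = 3; b_1 = 16 and 6^1 + 2·5^1 = 16.
Assume b_j = 6^j + 2·5^j for all 0 ≤ j ≤ r, where r ≥ 1.
Then b_{r+1} = 11b_r − 30b_{r−1} = 11·(6^r + 2·5^r) − 30·(6^{r−1} + 2·5^{r−1}) = (11·6 − 30)6^{r−1} + 2·(11·5 − 30)5^{r−1} = 36·6^{r−1} + 50·5^{r−1} = 6^{r+1} + 2·5^{r+1}.
So the formula holds for r+1, and by strong induction b_n = 6^n + 2·5^n for all n ≥ 0.

b_n = 6^n + 2·5^n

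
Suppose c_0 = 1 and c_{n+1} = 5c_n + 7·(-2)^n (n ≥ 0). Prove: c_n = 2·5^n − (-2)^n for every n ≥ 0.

Base case: c_0 = 1, and 2·5^0 − (-2)^0 = 2 − 1 = 1.
Assume c_m = 2·5^m − (-2)^m for some m ≥ 0.
Then c_{m+1} = 5c_m + 7·(-2)^m = 5·(2·5^m − (-2)^m) + 7·(-2)^m = 2·5^{m+1} − 5·(-2)^m + 7·(-2)^m = 2·5^{m+1} + 2·(-2)^m = 2·5^{m+1} − (-2)^{m+1}.
Hence c_n = 2·5^n − (-2)^n for every n ≥ 0, by induction.

c_n = 2·5^n − (-2)^n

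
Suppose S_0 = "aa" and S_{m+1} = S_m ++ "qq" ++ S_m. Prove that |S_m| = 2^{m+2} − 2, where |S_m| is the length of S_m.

Base case: |S_0| = 2, and 2^{0+2} − 2 = 2.
Assume |S_j| = 2^{j+2} − 2.
Then |S_{j+1}| = |S_j| + 2 + |S_j| = 2|S_j| + 2 = 2(2^{j+2} − 2) + 2 = 2^{j+3} − 4 + 2 = 2^{j+3} − 2.
By induction, |S_m| = 2^{m+2} − 2 for all m ≥ 0.

|S_m| = 2^{m+2} − 2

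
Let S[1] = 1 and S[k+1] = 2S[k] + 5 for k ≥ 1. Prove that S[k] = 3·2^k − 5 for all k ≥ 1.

Base case: S[1] = 1, and 3·2^1 − 5 = 6 − 5 = 1.
Assume S[m] = 3·2^m − 5 for some m ≥ 1.
Then S[m+1] = 2S[m] + 5 = 2·(3·2^m − 5) + 5 = 6·2^m − 10 + 5 = 3·2^{m+1} − 5.
So the formula holds for m+1, and by induction S[k] = 3·2^k − 5 for all k ≥ 1.

S[k] = 3·2^k − 5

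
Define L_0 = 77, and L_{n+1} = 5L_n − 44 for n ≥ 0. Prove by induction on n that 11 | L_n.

Base case: L_0 = 77 = 11·7, so 11 | L_0.
Assume 11 | L_k, so L_k = 11t for some integer t.
Then L_{k+1} = 5L_k − 44 = 5·(11t) − 44 = 11(5t − 4), so 11 | L_{k+1}.
This completes the inductive step, so 11 | L_n for all n ≥ 0.

11 | L_n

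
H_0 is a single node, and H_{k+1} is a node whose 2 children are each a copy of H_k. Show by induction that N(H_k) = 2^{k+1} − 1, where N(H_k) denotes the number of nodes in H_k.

Base case: N(H_0) = 1, and 2^{0+1} − 1 = 1.
Assume N(H_j) = 2^{j+1} − 1.
Then N(H_{j+1}) = 1 + 2N(H_j) = 1 + 2(2^{j+1} − 1) = 2^{j+2} − 2 + 1 = 2^{j+2} − 1.
By induction, N(H_k) = 2^{k+1} − 1 for all k ≥ 0.

N(H_k) = 2^{k+1} − 1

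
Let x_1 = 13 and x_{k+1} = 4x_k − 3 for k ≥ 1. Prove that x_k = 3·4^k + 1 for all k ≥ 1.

Base case: x_1 = 13, and 3·4^1 + 1 = 12 + 1 = 13.
Assume x_r = 3·4^r + 1 for some r ≥ 1.
Then x_{r+1} = 4x_r − 3 = 4·(3·4^r + 1) − 3 = 12·4^r + 4 − 3 = 3·4^{r+1} + 1.
This completes the inductive step, so x_k = 3·4^k + 1 for all k ≥ 1.

x_k = 3·4^k + 1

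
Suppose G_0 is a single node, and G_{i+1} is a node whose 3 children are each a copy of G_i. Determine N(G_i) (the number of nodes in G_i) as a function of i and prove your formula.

Claim: N(G_i) = (3^{i+1} − 1)/2.

Base case: N(G_0) = 1, and (3^{0+1} − 1)/2 = 1.
Assume N(G_r) = (3^{r+1} − 1)/2.
Then N(G_{r+1}) = 1 + 3N(G_r) = 1 + 3·(3^{r+1} − 1)/2 = 1 + (3^{r+2} − 3)/2 = (2 + 3^{r+2} − 3)/2 = (3^{r+2} − 1)/2.
So the formula holds for r+1, and by induction N(G_i) = (3^{i+1} − 1)/2 for all i ≥ 0.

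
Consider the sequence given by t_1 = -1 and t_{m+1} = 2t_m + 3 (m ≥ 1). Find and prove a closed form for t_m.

Claim: t_m = 2^m − 3.

Base case: t_1 = -1, and 2^1 − 3 = 2 − 3 = -1.
Assume t_j = 2^j − 3 for some j ≥ 1.
Then t_{j+1} = 2t_j + 3 = 2·(2^j − 3) + 3 = 2^{j+1} − 6 + 3 = 2^{j+1} − 3.
By induction, t_m = 2^m − 3 for all m ≥ 1.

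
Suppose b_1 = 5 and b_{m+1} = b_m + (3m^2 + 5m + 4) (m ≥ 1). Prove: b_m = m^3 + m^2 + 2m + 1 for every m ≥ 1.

Base case: b_1 = 5, and 1^3 + 1^2 + 2·1 + 1 = 5.
Assume b_k = k^3 + k^2 + 2k + 1.
Then b_{k+1} = b_k + (3k^2 + 5k + 4) = (k^3 + k^2 + 2k + 1) + (3k^2 + 5k + 4) = k^3 + 4k^2 + 7k + 5,
and (k+1)^3 + (k+1)^2 + 2·(k+1) + 1 = k^3 + 4k^2 + 7k + 5.
By induction, b_m = m^3 + m^2 + 2m + 1 for all m ≥ 1.

b_m = m^3 + m^2 + 2m + 1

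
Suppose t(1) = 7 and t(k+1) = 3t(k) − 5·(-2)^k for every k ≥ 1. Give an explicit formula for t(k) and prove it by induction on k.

Claim: t(k) = 3·3^k + (-2)^k.

Base case: t(1) = 7, and 3·3^1 + (-2)^1 = 9 − 2 = 7.
Assume t(r) = 3·3^r + (-2)^r for some r ≥ 1.
Then t(r+1) = 3t(r) − 5·(-2)^r = 3·(3·3^r + (-2)^r) − 5·(-2)^r = 3·3^{r+1} + 3·(-2)^r − 5·(-2)^r = 3·3^{r+1} − 2·(-2)^r = 3·3^{r+1} + (-2)^{r+1}.
By induction, t(k) = 3·3^k + (-2)^k for all k ≥ 1.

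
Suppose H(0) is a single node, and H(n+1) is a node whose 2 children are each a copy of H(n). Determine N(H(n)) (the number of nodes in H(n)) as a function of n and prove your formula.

Claim: N(H(n)) = 2^{n+1} − 1.

Base case: N(H(0)) = 1, and 2^{0+1} − 1 = 1.
Assume N(H(r)) = 2^{r+1} − 1.
Then N(H(r+1)) = 1 + 2N(H(r)) = 1 + 2(2^{r+1} − 1) = 2^{r+2} − 2 + 1 = 2^{r+2} − 1.
By induction, N(H(n)) = 2^{n+1} − 1 for all n ≥ 0.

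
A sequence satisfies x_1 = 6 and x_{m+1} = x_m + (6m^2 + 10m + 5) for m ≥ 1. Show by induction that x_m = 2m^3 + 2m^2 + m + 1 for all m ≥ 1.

Base case: x_1 = 6, and 2·1^3 + 2·1^2 + 1 + 1 = 6.
Assume x_r = 2r^3 + 2r^2 + r + 1.
Then x_{r+1} = x_r + (6r^2 + 10r + 5) = (2r^3 + 2r^2 + r + 1) + (6r^2 + 10r + 5) = 2r^3 + 8r^2 + 11r + 6,
and 2·(r+1)^3 + 2·(r+1)^2 + (r+1) + 1 = 2r^3 + 8r^2 + 11r + 6.
Hence x_m = 2m^3 + 2m^2 + m + 1 for every m ≥ 1, by induction.

x_m = 2m^3 + 2m^2 + m + 1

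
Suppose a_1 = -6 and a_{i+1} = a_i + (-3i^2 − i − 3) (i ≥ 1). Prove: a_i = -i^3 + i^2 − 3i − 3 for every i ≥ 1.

Base case: a_1 = -6, and -1^3 + 1^2 − 3·1 − 3 = -6.
Assume a_m = -m^3 + m^2 − 3m − 3.
Then a_{m+1} = a_m + (-3m^2 − m − 3) = (-m^3 + m^2 − 3m − 3) + (-3m^2 − m − 3) = -m^3 − 2m^2 − 4m − 6,
and -(m+1)^3 + (m+1)^2 − 3·(m+1) − 3 = -m^3 − 2m^2 − 4m − 6.
This completes the inductive step, so a_i = -i^3 + i^2 − 3i − 3 for all i ≥ 1.

a_i = -i^3 + i^2 − 3i − 3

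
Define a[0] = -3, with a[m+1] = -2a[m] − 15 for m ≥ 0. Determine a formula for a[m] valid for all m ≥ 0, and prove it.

Claim: a[m] = 2·(-2)^m − 5.

Base case: a[0] = -3, and 2·(-2)^0 − 5 = 2 − 5 = -3.
Assume a[k] = 2·(-2)^k − 5 for some k ≥ 0.
Then a[k+1] = -2a[k] − 15 = -2·(2·(-2)^k − 5) − 15 = -4·(-2)^k + 10 − 15 = 2·(-2)^{k+1} − 5.
So the formula holds for k+1, and by induction a[m] = 2·(-2)^m − 5 for all m ≥ 0.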